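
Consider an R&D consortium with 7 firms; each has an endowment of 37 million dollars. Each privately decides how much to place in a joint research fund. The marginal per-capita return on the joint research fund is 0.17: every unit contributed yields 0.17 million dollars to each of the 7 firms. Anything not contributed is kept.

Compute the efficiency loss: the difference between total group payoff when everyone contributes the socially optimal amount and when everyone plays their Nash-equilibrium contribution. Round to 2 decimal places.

The private return per contributed unit is 0.17 < 1, so contributing 0 is dominant for every player. At the Nash equilibrium everyone keeps their 37, and the group total is 7 × 37 = 259.
Each contributed unit returns 1.190 to the group as a whole (0.17 to each of 7 players), which exceeds 1, so the social optimum is full contribution: group total = 1.190 × 259 = 308.21.
Efficiency loss = 308.21 − 259 = 49.21.

49.21 million dollars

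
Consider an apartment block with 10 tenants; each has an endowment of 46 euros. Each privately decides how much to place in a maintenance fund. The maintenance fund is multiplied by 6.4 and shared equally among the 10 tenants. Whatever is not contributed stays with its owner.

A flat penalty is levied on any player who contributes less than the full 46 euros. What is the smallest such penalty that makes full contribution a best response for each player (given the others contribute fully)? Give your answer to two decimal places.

Given the others contribute fully, the best deviation is to contribute 0 (any partial contribution still incurs the fine and gives up units whose private return 0.6400 is below 1).
Deviating from 46 to 0 saves 46 euros but forfeits the deviator's share of the drop in the maintenance fund: 6.4/10 × 46 = 29.44.
So the deviation gain is 46 − 29.44 = 16.56, and the fine must be at least 16.56 euros to wipe it out.

16.56 euros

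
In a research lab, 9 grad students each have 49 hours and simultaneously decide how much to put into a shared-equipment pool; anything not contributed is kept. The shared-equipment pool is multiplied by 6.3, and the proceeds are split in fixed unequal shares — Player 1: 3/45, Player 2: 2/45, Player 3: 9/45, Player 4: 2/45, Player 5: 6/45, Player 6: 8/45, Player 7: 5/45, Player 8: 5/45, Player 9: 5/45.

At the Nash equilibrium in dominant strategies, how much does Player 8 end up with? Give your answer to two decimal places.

Player j's private return per contributed unit is 6.3 × (j's share). Contributing is weakly dominant for j when that share is at least 1/6.3 = 0.1587, and contributing 0 is dominant otherwise.
The shares above 0.1587 belong to Player 3 and Player 6, contributing 49 each; the remaining 7 contribute 0. Total contributed: 98.
Player 8 keeps 49 and receives 6.3 × 98 × 5/45 = 68.60 from the shared-equipment pool, for a payoff of 117.60.

117.60 hours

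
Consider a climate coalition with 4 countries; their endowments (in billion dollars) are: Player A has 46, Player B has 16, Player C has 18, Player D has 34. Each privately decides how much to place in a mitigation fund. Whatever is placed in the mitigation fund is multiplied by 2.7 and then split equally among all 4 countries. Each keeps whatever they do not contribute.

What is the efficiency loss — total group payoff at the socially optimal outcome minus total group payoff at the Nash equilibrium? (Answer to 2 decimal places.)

The private return per contributed unit is 2.7/4 = 0.6750 < 1 for every player regardless of endowment, so the Nash equilibrium is zero contribution and the group total is Σ E_j = 46 + 16 + 18 + 34 = 114.
Each contributed unit returns 2.700 to the group, so the social optimum is full contribution by everyone: group total = 2.700 × 114 = 307.80.
Efficiency loss = (2.700 − 1) × 114 = 193.80.

193.80 billion dollars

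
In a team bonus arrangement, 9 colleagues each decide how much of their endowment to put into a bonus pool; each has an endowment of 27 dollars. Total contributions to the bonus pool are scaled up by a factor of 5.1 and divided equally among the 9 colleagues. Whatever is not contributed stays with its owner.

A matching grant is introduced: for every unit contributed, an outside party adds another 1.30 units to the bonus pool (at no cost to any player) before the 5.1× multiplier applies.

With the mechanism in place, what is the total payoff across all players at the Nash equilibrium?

Under the mechanism each unit contributed yields 5.1 × 2.30 / 9 = 1.3033 back to its contributor per unit of net cost, which exceeds 1, making full contribution the dominant choice for everyone.
So the Nash equilibrium is full contribution by all 9; the group earns 5.1 × 2.30 × 243 = 2850.39.

2850.39 dollars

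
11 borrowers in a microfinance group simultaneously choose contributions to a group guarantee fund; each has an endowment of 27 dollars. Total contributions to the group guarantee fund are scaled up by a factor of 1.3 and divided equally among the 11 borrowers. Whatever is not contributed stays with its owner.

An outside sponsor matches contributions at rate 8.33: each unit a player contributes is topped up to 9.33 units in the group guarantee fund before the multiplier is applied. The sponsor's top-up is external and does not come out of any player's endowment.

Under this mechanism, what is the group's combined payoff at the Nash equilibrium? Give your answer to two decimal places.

The effective private return per unit is now 1.3 × 9.33 / 11 = 1.1026 > 1, so every player's dominant strategy flips to full contribution.
At the Nash equilibrium everyone contributes 27. Group total payoff = 1.3 × 9.33 × 297 = 3602.31.

3602.31 dollars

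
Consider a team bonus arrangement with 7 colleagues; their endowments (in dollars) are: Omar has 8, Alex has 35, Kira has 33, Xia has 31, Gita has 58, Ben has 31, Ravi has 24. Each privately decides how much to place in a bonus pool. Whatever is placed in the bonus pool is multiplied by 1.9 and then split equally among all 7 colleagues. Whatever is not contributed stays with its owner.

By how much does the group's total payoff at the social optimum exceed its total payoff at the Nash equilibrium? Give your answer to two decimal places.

The private return per contributed unit is 1.9/7 = 0.2714 < 1 for every player regardless of endowment, so the Nash equilibrium is zero contribution and the group total is Σ E_j = 8 + 35 + 33 + 31 + 58 + 31 + 24 = 220.
Each contributed unit returns 1.900 to the group, so the social optimum is full contribution by everyone: group total = 1.900 × 220 = 418.00.
Efficiency loss = (1.900 − 1) × 220 = 198.00.

198.00 dollars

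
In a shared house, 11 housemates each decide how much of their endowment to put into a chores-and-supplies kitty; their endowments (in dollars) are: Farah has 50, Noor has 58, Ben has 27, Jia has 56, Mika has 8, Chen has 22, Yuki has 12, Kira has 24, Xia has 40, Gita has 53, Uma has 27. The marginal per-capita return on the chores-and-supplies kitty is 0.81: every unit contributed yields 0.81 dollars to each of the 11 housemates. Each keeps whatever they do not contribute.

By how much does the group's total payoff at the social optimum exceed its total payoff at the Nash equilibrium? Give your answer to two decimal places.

The private return per contributed unit is 0.81 < 1 for everyone, so the Nash equilibrium is zero contribution and the group total is Σ E_j = 50 + 58 + 27 + 56 + 8 + 22 + 12 + 24 + 40 + 53 + 27 = 377.
Each contributed unit returns 8.910 to the group, so the social optimum is full contribution by everyone: group total = 8.910 × 377 = 3359.07.
Efficiency loss = (8.910 − 1) × 377 = 2982.07.

2982.07 dollars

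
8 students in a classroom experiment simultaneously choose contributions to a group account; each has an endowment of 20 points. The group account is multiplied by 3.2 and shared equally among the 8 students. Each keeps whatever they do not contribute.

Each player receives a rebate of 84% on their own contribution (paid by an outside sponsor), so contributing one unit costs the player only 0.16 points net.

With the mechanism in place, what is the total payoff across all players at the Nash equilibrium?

With the mechanism, a contributed unit returns (3.2/8) / 0.16 = 2.5000 per unit of net cost to the contributor — now above 1 — so contributing fully is weakly dominant for every player.
So the Nash equilibrium is full contribution by all 8; the group earns 8 × (20 × 0.84 + 3.2 × 20) = 646.40.

646.40 points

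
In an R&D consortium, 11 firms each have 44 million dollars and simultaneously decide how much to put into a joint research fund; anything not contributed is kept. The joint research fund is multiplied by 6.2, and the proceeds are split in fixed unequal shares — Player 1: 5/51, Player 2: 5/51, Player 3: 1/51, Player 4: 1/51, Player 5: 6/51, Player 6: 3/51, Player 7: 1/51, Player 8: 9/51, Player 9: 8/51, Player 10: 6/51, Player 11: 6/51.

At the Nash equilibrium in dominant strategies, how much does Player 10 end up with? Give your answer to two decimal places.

Each unit j contributes comes back to j as 6.2 × (j's share), so j prefers to contribute only if that share exceeds 1/6.2 = 0.1613; otherwise keeping the unit dominates.
Player 8 alone (share 9/51) is above the threshold, contributing 44; the remaining 10 contribute 0. Total contributed: 44.
Player 10 keeps 44 and receives 6.2 × 44 × 6/51 = 32.09 from the joint research fund, for a payoff of 76.09.

76.09 million dollars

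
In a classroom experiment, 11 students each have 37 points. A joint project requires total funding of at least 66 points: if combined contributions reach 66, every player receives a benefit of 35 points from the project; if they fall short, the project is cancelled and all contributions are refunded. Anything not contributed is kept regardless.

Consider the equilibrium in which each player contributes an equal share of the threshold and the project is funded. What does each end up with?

66 points

Equal share of the threshold: 66/11 = 6.
At this profile no one gains by cutting their contribution: any cut drops the total below 66, the project is cancelled, contributions are refunded, and the deviator ends with 37, which is less than 37 − 6 + 35 = 66. Contributing more than 6 just wastes the excess. So contributing exactly 6 is a best response.
Each player's payoff: 37 − 6 + 35 = 66.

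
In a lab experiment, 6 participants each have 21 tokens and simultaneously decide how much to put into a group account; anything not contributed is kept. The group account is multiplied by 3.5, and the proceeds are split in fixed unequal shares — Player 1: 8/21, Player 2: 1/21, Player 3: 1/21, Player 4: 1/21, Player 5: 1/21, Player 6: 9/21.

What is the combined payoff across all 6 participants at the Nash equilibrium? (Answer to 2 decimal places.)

231.00 tokens

Player j's private return per contributed unit is 3.5 × (j's share). Contributing is weakly dominant for j when that share is at least 1/3.5 = 0.2857, and contributing 0 is dominant otherwise.
Player 1 and Player 6 clear that bar, contributing 21 each; the remaining 4 contribute 0. Total contributed: 42.
The group account pays out 3.5 × 42 = 147.00 in total (split across the unequal shares, but the aggregate is all that matters for the group sum).
The 4 free-riders keep 21 each, adding 84. Group total = 84 + 147.00 = 231.00.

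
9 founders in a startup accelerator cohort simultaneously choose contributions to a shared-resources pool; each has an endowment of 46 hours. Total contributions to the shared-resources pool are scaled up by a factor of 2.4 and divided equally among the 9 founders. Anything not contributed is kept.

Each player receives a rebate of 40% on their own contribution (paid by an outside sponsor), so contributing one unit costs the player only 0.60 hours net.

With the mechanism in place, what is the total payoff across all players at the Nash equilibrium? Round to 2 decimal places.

414.00 hours

Even with the mechanism, each unit contributed returns only (2.4/9) / 0.60 = 0.4444 per unit of net cost, so contributing nothing is still dominant.
Everyone keeps their endowment and the group total is 9 × 46 = 414.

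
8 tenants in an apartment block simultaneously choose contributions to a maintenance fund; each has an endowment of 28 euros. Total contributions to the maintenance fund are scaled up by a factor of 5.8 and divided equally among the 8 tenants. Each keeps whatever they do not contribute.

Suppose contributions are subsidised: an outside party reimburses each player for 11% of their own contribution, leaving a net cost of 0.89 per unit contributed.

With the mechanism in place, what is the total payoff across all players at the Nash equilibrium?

224.00 euros

The effective private return is (5.8/8) / 0.89 = 0.8146, which is still under 1, so the mechanism doesn't change anyone's dominant strategy: zero contribution.
Everyone keeps their endowment and the group total is 8 × 28 = 224.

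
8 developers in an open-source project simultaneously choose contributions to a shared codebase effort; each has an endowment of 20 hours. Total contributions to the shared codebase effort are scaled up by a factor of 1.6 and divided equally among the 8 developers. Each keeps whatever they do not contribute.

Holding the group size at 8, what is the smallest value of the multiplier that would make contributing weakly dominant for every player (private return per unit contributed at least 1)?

A contributed unit returns (multiplier)/8 to its contributor.
This reaches 1 exactly when the multiplier is 8.

8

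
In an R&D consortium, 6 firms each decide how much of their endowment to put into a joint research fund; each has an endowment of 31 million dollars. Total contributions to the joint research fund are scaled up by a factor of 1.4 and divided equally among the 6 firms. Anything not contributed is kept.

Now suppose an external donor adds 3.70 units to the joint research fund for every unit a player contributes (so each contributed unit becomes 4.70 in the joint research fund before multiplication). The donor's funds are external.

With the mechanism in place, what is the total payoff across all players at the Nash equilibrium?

The effective private return per unit is now 1.4 × 4.70 / 6 = 1.0967 > 1, so every player's dominant strategy flips to full contribution.
So the Nash equilibrium is full contribution by all 6; the group earns 1.4 × 4.70 × 186 = 1223.88.

1223.88 million dollars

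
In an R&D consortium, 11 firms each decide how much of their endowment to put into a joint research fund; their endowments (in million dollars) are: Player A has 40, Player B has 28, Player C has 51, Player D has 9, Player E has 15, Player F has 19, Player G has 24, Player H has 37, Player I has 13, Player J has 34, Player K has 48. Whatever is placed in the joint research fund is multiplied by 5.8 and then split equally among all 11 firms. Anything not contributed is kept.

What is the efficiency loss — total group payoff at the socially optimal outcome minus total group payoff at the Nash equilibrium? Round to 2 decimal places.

1526.40 million dollars

The private return per contributed unit is 5.8/11 = 0.5273 < 1 for every player regardless of endowment, so the Nash equilibrium is zero contribution and the group total is Σ E_j = 40 + 28 + 51 + 9 + 15 + 19 + 24 + 37 + 13 + 34 + 48 = 318.
Each contributed unit returns 5.800 to the group, so the social optimum is full contribution by everyone: group total = 5.800 × 318 = 1844.40.
Efficiency loss = (5.800 − 1) × 318 = 1526.40.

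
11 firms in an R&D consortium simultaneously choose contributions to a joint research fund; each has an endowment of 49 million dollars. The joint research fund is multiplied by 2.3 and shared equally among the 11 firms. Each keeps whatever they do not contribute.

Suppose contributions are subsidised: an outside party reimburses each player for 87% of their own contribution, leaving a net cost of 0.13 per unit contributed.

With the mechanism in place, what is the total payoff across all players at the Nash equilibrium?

1708.63 million dollars

Under the mechanism each unit contributed yields (2.3/11) / 0.13 = 1.6084 back to its contributor per unit of net cost, which exceeds 1, making full contribution the dominant choice for everyone.
So the Nash equilibrium is full contribution by all 11; the group earns 11 × (49 × 0.87 + 2.3 × 49) = 1708.63.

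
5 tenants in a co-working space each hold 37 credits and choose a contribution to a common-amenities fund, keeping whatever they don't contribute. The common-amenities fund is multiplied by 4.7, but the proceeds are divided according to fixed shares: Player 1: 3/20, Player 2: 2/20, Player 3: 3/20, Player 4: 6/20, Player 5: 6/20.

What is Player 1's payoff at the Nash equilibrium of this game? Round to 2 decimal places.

Player j's private return per contributed unit is 4.7 × (j's share). Contributing is weakly dominant for j when that share is at least 1/4.7 = 0.2128, and contributing 0 is dominant otherwise.
The shares above 0.2128 belong to Player 4 and Player 5, contributing 37 each; the remaining 3 contribute 0. Total contributed: 74.
Player 1 keeps 37 and receives 4.7 × 74 × 3/20 = 52.17 from the common-amenities fund, for a payoff of 89.17.

89.17 credits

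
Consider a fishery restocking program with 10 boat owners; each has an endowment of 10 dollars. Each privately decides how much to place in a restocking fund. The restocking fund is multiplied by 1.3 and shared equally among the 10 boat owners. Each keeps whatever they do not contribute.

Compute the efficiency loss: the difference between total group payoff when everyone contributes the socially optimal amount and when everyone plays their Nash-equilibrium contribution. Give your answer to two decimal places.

30.00 dollars

Each contributed unit returns 1.3/10 = 0.1300 to its contributor — below 1 — so contributing 0 is dominant for every player. At the Nash equilibrium everyone keeps their 10, and the group total is 10 × 10 = 100.
Each contributed unit returns 1.300 to the group as a whole (0.1300 to each of 10 players), which exceeds 1, so the social optimum is full contribution: group total = 1.300 × 100 = 130.00.
Efficiency loss = 130.00 − 100 = 30.00.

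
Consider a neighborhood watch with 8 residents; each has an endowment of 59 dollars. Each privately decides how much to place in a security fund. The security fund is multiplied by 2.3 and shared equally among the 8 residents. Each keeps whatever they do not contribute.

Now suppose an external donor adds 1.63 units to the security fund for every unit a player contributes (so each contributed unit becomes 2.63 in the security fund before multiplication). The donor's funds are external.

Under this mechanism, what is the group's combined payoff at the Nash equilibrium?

The effective private return is 2.3 × 2.63 / 8 = 0.7561, which is still under 1, so the mechanism doesn't change anyone's dominant strategy: zero contribution.
At the Nash equilibrium no one contributes; group total payoff = 8 × 59 = 472.

472.00 dollars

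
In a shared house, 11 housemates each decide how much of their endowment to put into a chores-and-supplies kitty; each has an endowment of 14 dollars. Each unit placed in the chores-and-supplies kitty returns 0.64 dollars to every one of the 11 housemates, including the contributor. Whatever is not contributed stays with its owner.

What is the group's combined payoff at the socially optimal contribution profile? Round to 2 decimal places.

Each contributed unit returns 7.040 to the group as a whole (0.64 to each of 11 players), which exceeds 1, so the social optimum is full contribution: group total = 7.040 × 154 = 1084.16.

1084.16 dollars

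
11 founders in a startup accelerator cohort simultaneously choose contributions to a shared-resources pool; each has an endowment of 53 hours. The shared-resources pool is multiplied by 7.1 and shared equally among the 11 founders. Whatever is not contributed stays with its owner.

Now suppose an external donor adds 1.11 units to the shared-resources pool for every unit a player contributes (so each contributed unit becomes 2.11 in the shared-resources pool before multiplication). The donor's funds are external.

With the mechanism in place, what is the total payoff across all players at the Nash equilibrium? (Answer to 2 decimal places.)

With the mechanism, a contributed unit returns 7.1 × 2.11 / 11 = 1.3619 per unit of net cost to the contributor — now above 1 — so contributing fully is weakly dominant for every player.
So the Nash equilibrium is full contribution by all 11; the group earns 7.1 × 2.11 × 583 = 8733.92.

8733.92 hours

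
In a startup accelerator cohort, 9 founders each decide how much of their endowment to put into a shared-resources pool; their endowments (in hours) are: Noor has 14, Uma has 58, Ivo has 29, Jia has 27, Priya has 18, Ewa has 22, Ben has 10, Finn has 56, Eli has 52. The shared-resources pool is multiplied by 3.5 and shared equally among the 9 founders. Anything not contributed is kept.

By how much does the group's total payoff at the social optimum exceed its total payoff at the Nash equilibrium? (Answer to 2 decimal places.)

715.00 hours

The private return per contributed unit is 3.5/9 = 0.3889 < 1 for every player regardless of endowment, so the Nash equilibrium is zero contribution and the group total is Σ E_j = 14 + 58 + 29 + 27 + 18 + 22 + 10 + 56 + 52 = 286.
Each contributed unit returns 3.500 to the group, so the social optimum is full contribution by everyone: group total = 3.500 × 286 = 1001.00.
Efficiency loss = (3.500 − 1) × 286 = 715.00.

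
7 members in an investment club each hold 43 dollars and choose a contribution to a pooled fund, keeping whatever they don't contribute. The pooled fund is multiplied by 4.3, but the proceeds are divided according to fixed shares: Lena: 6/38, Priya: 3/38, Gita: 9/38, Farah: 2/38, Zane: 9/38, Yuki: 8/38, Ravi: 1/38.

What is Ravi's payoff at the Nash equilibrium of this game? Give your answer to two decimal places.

52.73 dollars

For player j, contributing a unit is worthwhile iff 4.3 × (j's share) ≥ 1, i.e. iff j's share is at least 0.2326.
Gita and Zane clear that bar, contributing 43 each; the remaining 5 contribute 0. Total contributed: 86.
Ravi keeps 43 and receives 4.3 × 86 × 1/38 = 9.73 from the pooled fund, for a payoff of 52.73.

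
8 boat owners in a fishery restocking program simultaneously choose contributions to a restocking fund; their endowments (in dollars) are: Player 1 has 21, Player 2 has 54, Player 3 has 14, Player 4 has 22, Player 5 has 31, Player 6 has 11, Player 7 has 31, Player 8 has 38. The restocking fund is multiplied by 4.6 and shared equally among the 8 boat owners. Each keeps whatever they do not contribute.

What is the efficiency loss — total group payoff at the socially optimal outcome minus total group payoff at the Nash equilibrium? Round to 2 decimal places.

The private return per contributed unit is 4.6/8 = 0.5750 < 1 for every player regardless of endowment, so the Nash equilibrium is zero contribution and the group total is Σ E_j = 21 + 54 + 14 + 22 + 31 + 11 + 31 + 38 = 222.
Each contributed unit returns 4.600 to the group, so the social optimum is full contribution by everyone: group total = 4.600 × 222 = 1021.20.
Efficiency loss = (4.600 − 1) × 222 = 799.20.

799.20 dollars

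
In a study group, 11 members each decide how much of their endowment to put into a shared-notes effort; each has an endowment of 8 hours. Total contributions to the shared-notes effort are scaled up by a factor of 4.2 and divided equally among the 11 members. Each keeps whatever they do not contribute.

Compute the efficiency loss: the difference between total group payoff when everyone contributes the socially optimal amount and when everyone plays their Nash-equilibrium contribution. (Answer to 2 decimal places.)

281.60 hours

Each contributed unit returns 4.2/11 = 0.3818 to its contributor — below 1 — so contributing 0 is dominant for every player. At the Nash equilibrium everyone keeps their 8, and the group total is 11 × 8 = 88.
Each contributed unit returns 4.200 to the group as a whole (0.3818 to each of 11 players), which exceeds 1, so the social optimum is full contribution: group total = 4.200 × 88 = 369.60.
Efficiency loss = 369.60 − 88 = 281.60.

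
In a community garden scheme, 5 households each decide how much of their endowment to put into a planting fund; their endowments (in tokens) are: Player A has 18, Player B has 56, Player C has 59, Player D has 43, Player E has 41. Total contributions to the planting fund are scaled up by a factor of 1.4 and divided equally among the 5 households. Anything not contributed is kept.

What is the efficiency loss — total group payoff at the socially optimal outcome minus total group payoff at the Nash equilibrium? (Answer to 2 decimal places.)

The private return per contributed unit is 1.4/5 = 0.2800 < 1 for every player regardless of endowment, so the Nash equilibrium is zero contribution and the group total is Σ E_j = 18 + 56 + 59 + 43 + 41 = 217.
Each contributed unit returns 1.400 to the group, so the social optimum is full contribution by everyone: group total = 1.400 × 217 = 303.80.
Efficiency loss = (1.400 − 1) × 217 = 86.80.

86.80 tokens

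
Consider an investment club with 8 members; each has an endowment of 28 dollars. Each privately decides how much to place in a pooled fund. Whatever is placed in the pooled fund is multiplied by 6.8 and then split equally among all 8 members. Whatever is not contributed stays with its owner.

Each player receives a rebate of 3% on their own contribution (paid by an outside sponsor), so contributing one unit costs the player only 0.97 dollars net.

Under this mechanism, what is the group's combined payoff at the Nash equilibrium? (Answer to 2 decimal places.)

224.00 dollars

With the mechanism, a contributed unit returns (6.8/8) / 0.97 = 0.8763 per unit of net cost — still below 1 — so contributing 0 remains dominant for every player.
Everyone keeps their endowment and the group total is 8 × 28 = 224.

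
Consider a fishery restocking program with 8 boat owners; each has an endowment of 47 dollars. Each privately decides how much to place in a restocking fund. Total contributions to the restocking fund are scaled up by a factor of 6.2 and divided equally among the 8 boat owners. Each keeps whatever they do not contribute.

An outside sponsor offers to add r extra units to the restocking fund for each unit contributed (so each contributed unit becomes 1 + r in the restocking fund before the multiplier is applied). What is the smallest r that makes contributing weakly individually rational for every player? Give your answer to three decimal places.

0.290

With matching at rate r, one contributed unit becomes (1 + r) in the restocking fund and returns 6.2 × (1 + r) / 8 to the contributor.
Setting this equal to 1: 1 + r = 8/6.2 = 1.2903.
So the minimum matching rate is r = 1.2903 − 1 = 0.290.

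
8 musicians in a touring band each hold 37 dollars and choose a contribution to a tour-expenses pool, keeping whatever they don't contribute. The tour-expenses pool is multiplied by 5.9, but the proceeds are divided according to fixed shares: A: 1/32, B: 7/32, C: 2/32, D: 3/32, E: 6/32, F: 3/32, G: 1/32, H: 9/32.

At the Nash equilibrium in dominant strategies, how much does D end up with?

Player j's private return per contributed unit is 5.9 × (j's share). Contributing is weakly dominant for j when that share is at least 1/5.9 = 0.1695, and contributing 0 is dominant otherwise.
The shares above 0.1695 belong to B, E and H, contributing 37 each; the remaining 5 contribute 0. Total contributed: 111.
D keeps 37 and receives 5.9 × 111 × 3/32 = 61.40 from the tour-expenses pool, for a payoff of 98.40.

98.40 dollars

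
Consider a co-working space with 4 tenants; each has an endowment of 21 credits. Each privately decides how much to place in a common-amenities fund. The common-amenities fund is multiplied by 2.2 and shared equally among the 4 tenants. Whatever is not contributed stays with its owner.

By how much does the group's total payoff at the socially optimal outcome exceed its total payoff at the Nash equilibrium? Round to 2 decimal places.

100.80 credits

Each contributed unit returns 2.2/4 = 0.5500 to its contributor — below 1 — so contributing 0 is dominant for every player. At the Nash equilibrium everyone keeps their 21, and the group total is 4 × 21 = 84.
Each contributed unit returns 2.200 to the group as a whole (0.5500 to each of 4 players), which exceeds 1, so the social optimum is full contribution: group total = 2.200 × 84 = 184.80.
Efficiency loss = 184.80 − 84 = 100.80.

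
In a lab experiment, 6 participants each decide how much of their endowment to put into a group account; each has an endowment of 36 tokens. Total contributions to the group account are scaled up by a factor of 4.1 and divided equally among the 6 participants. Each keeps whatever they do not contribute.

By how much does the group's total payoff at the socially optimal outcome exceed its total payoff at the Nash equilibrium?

Each contributed unit returns 4.1/6 = 0.6833 to its contributor — below 1 — so contributing 0 is dominant for every player. At the Nash equilibrium everyone keeps their 36, and the group total is 6 × 36 = 216.
Each contributed unit returns 4.100 to the group as a whole (0.6833 to each of 6 players), which exceeds 1, so the social optimum is full contribution: group total = 4.100 × 216 = 885.60.
Efficiency loss = 885.60 − 216 = 669.60.

669.60 tokens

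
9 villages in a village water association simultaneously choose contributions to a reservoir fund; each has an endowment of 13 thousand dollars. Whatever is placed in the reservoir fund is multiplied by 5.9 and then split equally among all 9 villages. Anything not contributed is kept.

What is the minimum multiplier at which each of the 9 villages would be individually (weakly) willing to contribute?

9

A contributed unit returns (multiplier)/9 to its contributor.
This reaches 1 exactly when the multiplier is 9.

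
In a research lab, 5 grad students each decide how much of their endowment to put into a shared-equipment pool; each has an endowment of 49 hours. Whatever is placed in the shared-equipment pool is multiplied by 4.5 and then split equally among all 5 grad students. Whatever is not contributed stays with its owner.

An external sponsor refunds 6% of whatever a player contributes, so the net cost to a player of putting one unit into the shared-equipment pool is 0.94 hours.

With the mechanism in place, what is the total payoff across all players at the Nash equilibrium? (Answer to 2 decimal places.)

245.00 hours

The effective private return is (4.5/5) / 0.94 = 0.9574, which is still under 1, so the mechanism doesn't change anyone's dominant strategy: zero contribution.
At the Nash equilibrium no one contributes; group total payoff = 5 × 49 = 245.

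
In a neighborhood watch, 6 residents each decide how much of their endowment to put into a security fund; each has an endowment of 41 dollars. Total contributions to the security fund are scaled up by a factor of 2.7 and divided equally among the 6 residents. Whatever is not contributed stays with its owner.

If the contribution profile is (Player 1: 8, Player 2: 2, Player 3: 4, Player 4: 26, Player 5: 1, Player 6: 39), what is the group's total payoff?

382.00 dollars

Total contributed: 8 + 2 + 4 + 26 + 1 + 39 = 80; total kept: 6 × 41 − 80 = 166.
The security fund pays out 2.7 × 80 = 216.00 in aggregate.
Group total = 166 + 216.00 = 382.00.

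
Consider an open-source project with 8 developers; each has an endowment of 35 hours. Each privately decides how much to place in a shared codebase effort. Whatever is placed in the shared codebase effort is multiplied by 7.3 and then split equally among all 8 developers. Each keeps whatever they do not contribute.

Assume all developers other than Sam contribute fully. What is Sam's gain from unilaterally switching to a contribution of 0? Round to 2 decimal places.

Switching from a contribution of 35 to 0 lets Sam keep an extra 35 hours, but lowers the shared codebase effort by 35, which costs Sam their own share of that drop: 7.3/8 × 35 = 31.94.
Net gain = 35 − 31.94 = 3.06. The private return per contributed unit (0.9125) is below 1, so free-riding is indeed the best response regardless of what the others do.

3.06 hours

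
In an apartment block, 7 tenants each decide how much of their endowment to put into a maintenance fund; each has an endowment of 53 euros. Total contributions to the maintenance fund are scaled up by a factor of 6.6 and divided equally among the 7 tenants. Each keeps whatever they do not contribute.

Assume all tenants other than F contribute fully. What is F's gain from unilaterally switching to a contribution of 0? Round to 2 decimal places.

Switching from a contribution of 53 to 0 lets F keep an extra 53 euros, but lowers the maintenance fund by 53, which costs F their own share of that drop: 6.6/7 × 53 = 49.97.
Net gain = 53 − 49.97 = 3.03. The private return per contributed unit (0.9429) is below 1, so free-riding is indeed the best response regardless of what the others do.

3.03 euros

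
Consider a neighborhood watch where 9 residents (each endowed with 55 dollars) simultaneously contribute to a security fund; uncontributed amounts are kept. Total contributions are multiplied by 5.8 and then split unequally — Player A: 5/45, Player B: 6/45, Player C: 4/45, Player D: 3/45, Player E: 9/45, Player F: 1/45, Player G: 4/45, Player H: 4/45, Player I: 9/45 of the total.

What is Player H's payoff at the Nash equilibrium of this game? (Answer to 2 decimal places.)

For player j, contributing a unit is worthwhile iff 5.8 × (j's share) ≥ 1, i.e. iff j's share is at least 0.1724.
Player E and Player I are above the threshold, contributing 55 each; the remaining 7 contribute 0. Total contributed: 110.
Player H keeps 55 and receives 5.8 × 110 × 4/45 = 56.71 from the security fund, for a payoff of 111.71.

111.71 dollars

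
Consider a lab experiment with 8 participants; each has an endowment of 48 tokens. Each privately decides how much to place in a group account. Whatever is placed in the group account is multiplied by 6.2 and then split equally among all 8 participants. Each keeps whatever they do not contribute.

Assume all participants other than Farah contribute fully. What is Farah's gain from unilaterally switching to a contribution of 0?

10.80 tokens

Switching from a contribution of 48 to 0 lets Farah keep an extra 48 tokens, but lowers the group account by 48, which costs Farah their own share of that drop: 6.2/8 × 48 = 37.20.
Net gain = 48 − 37.20 = 10.80. The private return per contributed unit (0.7750) is below 1, so free-riding is indeed the best response regardless of what the others do.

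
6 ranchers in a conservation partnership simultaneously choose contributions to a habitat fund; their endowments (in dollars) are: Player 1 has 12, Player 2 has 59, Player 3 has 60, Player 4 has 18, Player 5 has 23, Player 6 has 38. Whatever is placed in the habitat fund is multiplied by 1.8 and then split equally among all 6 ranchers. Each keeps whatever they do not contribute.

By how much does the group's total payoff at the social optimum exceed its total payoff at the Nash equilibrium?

168.00 dollars

The private return per contributed unit is 1.8/6 = 0.3000 < 1 for every player regardless of endowment, so the Nash equilibrium is zero contribution and the group total is Σ E_j = 12 + 59 + 60 + 18 + 23 + 38 = 210.
Each contributed unit returns 1.800 to the group, so the social optimum is full contribution by everyone: group total = 1.800 × 210 = 378.00.
Efficiency loss = (1.800 − 1) × 210 = 168.00.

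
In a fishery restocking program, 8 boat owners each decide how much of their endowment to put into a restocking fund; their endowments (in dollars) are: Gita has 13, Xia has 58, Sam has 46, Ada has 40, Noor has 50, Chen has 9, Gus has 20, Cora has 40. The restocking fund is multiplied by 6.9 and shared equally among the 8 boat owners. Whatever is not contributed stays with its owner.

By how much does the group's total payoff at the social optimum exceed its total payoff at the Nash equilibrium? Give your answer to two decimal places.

The private return per contributed unit is 6.9/8 = 0.8625 < 1 for every player regardless of endowment, so the Nash equilibrium is zero contribution and the group total is Σ E_j = 13 + 58 + 46 + 40 + 50 + 9 + 20 + 40 = 276.
Each contributed unit returns 6.900 to the group, so the social optimum is full contribution by everyone: group total = 6.900 × 276 = 1904.40.
Efficiency loss = (6.900 − 1) × 276 = 1628.40.

1628.40 dollars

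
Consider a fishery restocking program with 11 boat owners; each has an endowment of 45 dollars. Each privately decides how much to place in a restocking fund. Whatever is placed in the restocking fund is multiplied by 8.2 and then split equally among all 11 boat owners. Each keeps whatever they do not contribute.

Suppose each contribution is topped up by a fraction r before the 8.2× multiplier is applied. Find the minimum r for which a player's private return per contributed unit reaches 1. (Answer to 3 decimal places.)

0.341

With matching at rate r, one contributed unit becomes (1 + r) in the restocking fund and returns 8.2 × (1 + r) / 11 to the contributor.
Setting this equal to 1: 1 + r = 11/8.2 = 1.3415.
So the minimum matching rate is r = 1.3415 − 1 = 0.341.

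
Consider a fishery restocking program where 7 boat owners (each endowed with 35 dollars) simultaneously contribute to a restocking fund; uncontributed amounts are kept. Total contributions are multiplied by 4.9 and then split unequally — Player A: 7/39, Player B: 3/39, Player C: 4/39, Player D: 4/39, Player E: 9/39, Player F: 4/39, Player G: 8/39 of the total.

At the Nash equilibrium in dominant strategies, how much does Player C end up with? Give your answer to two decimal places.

70.18 dollars

Player j's private return per contributed unit is 4.9 × (j's share). Contributing is weakly dominant for j when that share is at least 1/4.9 = 0.2041, and contributing 0 is dominant otherwise.
Player E and Player G are above the threshold, contributing 35 each; the remaining 5 contribute 0. Total contributed: 70.
Player C keeps 35 and receives 4.9 × 70 × 4/39 = 35.18 from the restocking fund, for a payoff of 70.18.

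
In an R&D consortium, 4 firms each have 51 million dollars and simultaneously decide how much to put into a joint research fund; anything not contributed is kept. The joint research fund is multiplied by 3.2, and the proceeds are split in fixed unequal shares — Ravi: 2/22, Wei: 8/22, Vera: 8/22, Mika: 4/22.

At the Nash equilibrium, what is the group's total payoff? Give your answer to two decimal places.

Each unit j contributes comes back to j as 3.2 × (j's share), so j prefers to contribute only if that share exceeds 1/3.2 = 0.3125; otherwise keeping the unit dominates.
Wei and Vera clear that bar, contributing 51 each; the remaining 2 contribute 0. Total contributed: 102.
The joint research fund pays out 3.2 × 102 = 326.40 in total (split across the unequal shares, but the aggregate is all that matters for the group sum).
The 2 free-riders keep 51 each, adding 102. Group total = 102 + 326.40 = 428.40.

428.40 million dollars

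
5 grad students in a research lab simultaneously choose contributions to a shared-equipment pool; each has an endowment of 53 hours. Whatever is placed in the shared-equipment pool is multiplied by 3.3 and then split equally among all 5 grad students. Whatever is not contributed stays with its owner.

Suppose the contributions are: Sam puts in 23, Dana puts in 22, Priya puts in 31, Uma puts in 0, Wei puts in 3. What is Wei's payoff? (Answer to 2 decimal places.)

102.14 hours

Total contributed: 23 + 22 + 31 + 0 + 3 = 79.
Each receives 3.3 × 79 / 5 = 52.14 from the shared-equipment pool.
Wei keeps 53 − 3 = 50, so Wei's payoff is 50 + 52.14 = 102.14.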